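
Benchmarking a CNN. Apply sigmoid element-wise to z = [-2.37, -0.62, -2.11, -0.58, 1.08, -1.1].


σ(-2.37) = 1/(1+e^2.37) = 0.0855
σ(-0.62) = 1/(1+e^0.62) = 0.3498
σ(-2.11) = 1/(1+e^2.11) = 0.1081
σ(-0.58) = 1/(1+e^0.58) = 0.3589
σ(1.08) = 1/(1+e^-1.08) = 0.7465
σ(-1.1) = 1/(1+e^1.1) = 0.2497
result = [0.0855, 0.3498, 0.1081, 0.3589, 0.7465, 0.2497]

[0.0855, 0.3498, 0.1081, 0.3589, 0.7465, 0.2497]


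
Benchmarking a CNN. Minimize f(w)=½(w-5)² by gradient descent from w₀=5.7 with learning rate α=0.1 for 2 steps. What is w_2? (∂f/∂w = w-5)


step 1: grad = 5.7-5 = 0.7; w = 5.7 - 0.1·(0.7) = 5.63
step 2: grad = 5.63-5 = 0.63; w = 5.63 - 0.1·(0.63) = 5.567

5.567


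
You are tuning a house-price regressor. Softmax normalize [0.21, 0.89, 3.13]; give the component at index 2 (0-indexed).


Exponentials: e^0.21=1.2337, e^0.89=2.4351, e^3.13=22.874
Sum = 26.5428
Softmax = [0.0465, 0.0917, 0.8618]
p[2] = 22.874/26.5428 = 0.8618

0.8618


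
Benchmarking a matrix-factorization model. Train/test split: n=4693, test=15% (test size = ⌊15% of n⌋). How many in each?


Test = ⌊4693·15/100⌋ = 703
Train = 4693 - 703 = 3990

Train: 3990, Test: 703


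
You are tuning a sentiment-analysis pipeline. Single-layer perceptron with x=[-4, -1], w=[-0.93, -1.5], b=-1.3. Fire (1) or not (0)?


z = (-4)·(-0.93) + (-1)·(-1.5) - 1.3
  = 3.92
step(z) = 1 (z≥0)

1


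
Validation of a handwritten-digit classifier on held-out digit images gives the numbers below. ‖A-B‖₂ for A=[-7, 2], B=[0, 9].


d = √((-7-0)² + (2-9)²)
  = √(49 + 49)
  = √98 = 9.8995

9.8995


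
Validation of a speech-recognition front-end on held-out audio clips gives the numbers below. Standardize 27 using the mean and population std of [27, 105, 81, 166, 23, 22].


μ = 70.6667, σ = 53.1058
z = (27 - 70.6667)/53.1058 = -0.8223

-0.8223


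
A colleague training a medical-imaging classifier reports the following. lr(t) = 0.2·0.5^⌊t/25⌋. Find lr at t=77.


n_drops = ⌊77/25⌋ = 3
lr = 0.2·0.5^3 = 0.2·0.125 = 0.025

0.025


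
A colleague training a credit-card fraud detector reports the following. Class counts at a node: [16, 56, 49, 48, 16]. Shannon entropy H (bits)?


Probabilities: [16/185, 56/185, 49/185, 48/185, 16/185] ≈ [0.0865, 0.3027, 0.2649, 0.2595, 0.0865]
H = -((16/185)·log₂(16/185) + (56/185)·log₂(56/185) + (49/185)·log₂(49/185) + (48/185)·log₂(48/185) + (16/185)·log₂(16/185))
  = 2.1454 bits

2.1454 bits


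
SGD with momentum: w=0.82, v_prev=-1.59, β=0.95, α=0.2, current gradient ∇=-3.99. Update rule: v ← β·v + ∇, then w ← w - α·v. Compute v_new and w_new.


v_new = 0.95·-1.59 - 3.99 = -1.5105 - 3.99 = -5.5005
w_new = 0.82 - 0.2·-5.5005 = 0.82 + 1.1001 = 1.9201

v_new=-5.5005, w_new=1.9201


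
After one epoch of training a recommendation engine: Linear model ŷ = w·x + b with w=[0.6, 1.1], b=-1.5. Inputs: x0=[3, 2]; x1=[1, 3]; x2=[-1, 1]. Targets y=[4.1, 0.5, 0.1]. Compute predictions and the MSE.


ŷ0 = (0.6)·(3) + (1.1)·(2) - 1.5 = 2.5
ŷ1 = (0.6)·(1) + (1.1)·(3) - 1.5 = 2.4
ŷ2 = (0.6)·(-1) + (1.1)·(1) - 1.5 = -1.0
errors² = [2.56, 3.61, 1.21]
MSE = 7.3800/3 = 2.46

2.46


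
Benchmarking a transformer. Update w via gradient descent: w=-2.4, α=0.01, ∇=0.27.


w_new = w - α·∇
= -2.4 - 0.01·0.27
= -2.4 - 0.0027
= -2.4027

-2.4027


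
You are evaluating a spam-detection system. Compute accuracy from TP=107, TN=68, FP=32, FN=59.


Accuracy = (TP+TN)/(TP+TN+FP+FN)
= (107+68)/(266)
= 175/266 = 65.79%

65.79%


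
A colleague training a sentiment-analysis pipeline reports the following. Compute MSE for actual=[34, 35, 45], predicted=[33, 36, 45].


Squared errors: (34-33)²=1, (35-36)²=1, (45-45)²=0
Sum = 2
MSE = 2/3 = 2/3

2/3


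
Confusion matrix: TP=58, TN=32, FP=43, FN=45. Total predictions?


Total = TP + TN + FP + FN
= 58 + 32 + 43 + 45
= 178
(Predicted positive: 101, predicted negative: 77)

178


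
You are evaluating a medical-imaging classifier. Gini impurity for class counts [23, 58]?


Probabilities: [23/81, 58/81] ≈ [0.284, 0.716]
Σpᵢ² = (529 + 3364)/81² = 3893/6561
Gini = 1 - Σpᵢ² = 1 - 3893/6561 = 0.4066

0.4066


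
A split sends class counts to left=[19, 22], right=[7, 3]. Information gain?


Parent = [26, 25], H_parent = 0.9997
H_left = 0.9961 (n=41), H_right = 0.8813 (n=10)
H_children = (41/51)·0.9961 + (10/51)·0.8813 = 0.9736
IG = 0.9997 - 0.9736 = 0.0261

0.0261


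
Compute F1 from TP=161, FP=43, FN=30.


Precision = 161/204 = 0.7892
Recall = 161/191 = 0.8429
F1 = 2·P·R/(P+R) = 2·TP/(2·TP+FP+FN) = 322/(322+43+30) = 322/395 = 0.8152

0.8152


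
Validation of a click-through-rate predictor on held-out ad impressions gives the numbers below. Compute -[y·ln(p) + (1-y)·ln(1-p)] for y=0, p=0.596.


BCE = -[y·ln(p) + (1-y)·ln(1-p)]
= -0 - 1·ln(1-0.596)
= -ln(0.404) = 0.9063

0.9063


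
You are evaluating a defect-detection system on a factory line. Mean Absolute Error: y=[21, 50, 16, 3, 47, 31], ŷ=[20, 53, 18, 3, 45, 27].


Absolute errors: |21-20|=1, |50-53|=3, |16-18|=2, |3-3|=0, |47-45|=2, |31-27|=4
Sum = 12
MAE = 12/6 = 2

2


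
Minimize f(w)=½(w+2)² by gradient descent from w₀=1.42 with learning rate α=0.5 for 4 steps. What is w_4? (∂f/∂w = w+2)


step 1: grad = 1.42+2 = 3.42; w = 1.42 - 0.5·(3.42) = -0.29
step 2: grad = -0.29+2 = 1.71; w = -0.29 - 0.5·(1.71) = -1.145
step 3: grad = -1.145+2 = 0.855; w = -1.145 - 0.5·(0.855) = -1.5725
step 4: grad = -1.5725+2 = 0.4275; w = -1.5725 - 0.5·(0.4275) = -1.78625

-1.78625


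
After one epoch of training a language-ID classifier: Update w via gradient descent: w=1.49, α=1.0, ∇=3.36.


w_new = w - α·∇
= 1.49 - 1.0·3.36
= 1.49 - 3.36
= -1.87

-1.87


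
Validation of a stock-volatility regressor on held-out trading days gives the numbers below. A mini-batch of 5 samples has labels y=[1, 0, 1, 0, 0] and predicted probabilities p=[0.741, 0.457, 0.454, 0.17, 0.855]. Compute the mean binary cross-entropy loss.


L[0] = -ln(0.741) = 0.2998
L[1] = -ln(1-0.457) = -ln(0.543) = 0.6106
L[2] = -ln(0.454) = 0.7897
L[3] = -ln(1-0.17) = -ln(0.83) = 0.1863
L[4] = -ln(1-0.855) = -ln(0.145) = 1.931
mean = (0.2998 + 0.6106 + 0.7897 + 0.1863 + 1.931)/5 = 0.7635

0.7635


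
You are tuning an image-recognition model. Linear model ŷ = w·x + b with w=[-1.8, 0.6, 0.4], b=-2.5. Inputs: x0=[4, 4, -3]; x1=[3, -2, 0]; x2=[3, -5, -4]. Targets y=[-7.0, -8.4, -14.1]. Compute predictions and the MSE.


ŷ0 = (-1.8)·(4) + (0.6)·(4) + (0.4)·(-3) - 2.5 = -8.5
ŷ1 = (-1.8)·(3) + (0.6)·(-2) + (0.4)·(0) - 2.5 = -9.1
ŷ2 = (-1.8)·(3) + (0.6)·(-5) + (0.4)·(-4) - 2.5 = -12.5
errors² = [2.25, 0.49, 2.56]
MSE = 5.3000/3 = 1.7667

1.7667


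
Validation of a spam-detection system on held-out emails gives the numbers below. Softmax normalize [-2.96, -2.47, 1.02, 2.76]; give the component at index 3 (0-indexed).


Exponentials: e^-2.96=0.0518, e^-2.47=0.0846, e^1.02=2.7732, e^2.76=15.7998
Sum = 18.7094
Softmax = [0.0028, 0.0045, 0.1482, 0.8445]
p[3] = 15.7998/18.7094 = 0.8445

0.8445


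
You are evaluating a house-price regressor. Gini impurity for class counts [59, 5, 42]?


Probabilities: [59/106, 5/106, 42/106] ≈ [0.5566, 0.0472, 0.3962]
Σpᵢ² = (3481 + 25 + 1764)/106² = 5270/11236
Gini = 1 - Σpᵢ² = 1 - 5270/11236 = 0.531

0.531


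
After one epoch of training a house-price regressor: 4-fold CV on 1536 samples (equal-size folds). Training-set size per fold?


Fold size = 1536/4 = 384
Training per fold = 1536 - 384 = 1152

1152


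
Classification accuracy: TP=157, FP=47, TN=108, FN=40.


Accuracy = (TP+TN)/(TP+TN+FP+FN)
= (157+108)/(352)
= 265/352 = 75.28%

75.28%


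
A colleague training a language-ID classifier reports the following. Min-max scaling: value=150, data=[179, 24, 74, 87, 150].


min=24, max=179
(150-24)/(179-24) = 126/155 = 0.8129

0.8129


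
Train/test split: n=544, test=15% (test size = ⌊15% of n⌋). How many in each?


Test = ⌊544·15/100⌋ = 81
Train = 544 - 81 = 463

Train: 463, Test: 81


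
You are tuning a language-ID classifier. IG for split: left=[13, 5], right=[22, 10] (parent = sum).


Parent = [35, 15], H_parent = 0.8813
H_left = 0.8524 (n=18), H_right = 0.896 (n=32)
H_children = (18/50)·0.8524 + (32/50)·0.896 = 0.8803
IG = 0.8813 - 0.8803 = 0.001

0.001


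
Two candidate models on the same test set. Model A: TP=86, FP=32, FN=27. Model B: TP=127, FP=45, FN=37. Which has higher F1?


Model A: P=86/118=0.7288, R=86/113=0.7611, F1=2PR/(P+R)=2TP/(2TP+FP+FN)=172/231=0.7446
Model B: P=127/172=0.7384, R=127/164=0.7744, F1=2PR/(P+R)=2TP/(2TP+FP+FN)=254/336=0.756
0.7446 < 0.756 → Model B

Model B


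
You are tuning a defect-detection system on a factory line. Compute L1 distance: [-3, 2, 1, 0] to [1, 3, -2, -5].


d = |-3-1| + |2-3| + |1+ 2| + |0+ 5|
  = 4 + 1 + 3 + 5
  = 13

13


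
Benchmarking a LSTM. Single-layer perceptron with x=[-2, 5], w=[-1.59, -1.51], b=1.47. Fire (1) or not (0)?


z = (-2)·(-1.59) + (5)·(-1.51) + 1.47
  = -2.9
step(z) = 0 (z<0)

0


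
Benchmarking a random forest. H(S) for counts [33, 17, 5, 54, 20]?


Probabilities: [33/129, 17/129, 5/129, 54/129, 20/129] ≈ [0.2558, 0.1318, 0.0388, 0.4186, 0.155]
H = -((33/129)·log₂(33/129) + (17/129)·log₂(17/129) + (5/129)·log₂(5/129) + (54/129)·log₂(54/129) + (20/129)·log₂(20/129))
  = 2.0131 bits

2.0131 bits


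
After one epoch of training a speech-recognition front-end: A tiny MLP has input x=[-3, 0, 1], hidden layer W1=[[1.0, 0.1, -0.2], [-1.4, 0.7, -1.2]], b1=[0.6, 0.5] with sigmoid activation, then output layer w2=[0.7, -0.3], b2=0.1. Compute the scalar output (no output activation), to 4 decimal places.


z1[0] = (1.0)·(-3) + (0.1)·(0) + (-0.2)·(1) + 0.6 = -2.6
z1[1] = (-1.4)·(-3) + (0.7)·(0) + (-1.2)·(1) + 0.5 = 3.5
h = sigmoid(z1) = [0.0691, 0.9707]
output = (0.7)·(0.0691) + (-0.3)·(0.9707) + 0.1 = -0.1428

-0.1428


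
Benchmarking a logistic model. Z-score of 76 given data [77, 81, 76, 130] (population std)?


μ = 91, σ = 22.5942
z = (76 - 91)/22.5942 = -0.6639

-0.6639


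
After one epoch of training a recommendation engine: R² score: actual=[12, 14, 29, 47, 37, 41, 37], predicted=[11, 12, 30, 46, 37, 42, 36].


ȳ = 31
SS_res = Σ(y-ŷ)² = 9
SS_tot = Σ(y-ȳ)² = 1082
R² = 1 - SS_res/SS_tot = 1 - 0.0083 = 0.9917

0.9917


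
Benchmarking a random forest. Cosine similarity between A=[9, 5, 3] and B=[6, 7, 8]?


A·B = 9·6 + 5·7 + 3·8 = 113
‖A‖ = √115 = 10.7238, ‖B‖ = √149 = 12.2066
cos = 113/(√115·√149) = 113/√17135 = 0.8632

0.8632


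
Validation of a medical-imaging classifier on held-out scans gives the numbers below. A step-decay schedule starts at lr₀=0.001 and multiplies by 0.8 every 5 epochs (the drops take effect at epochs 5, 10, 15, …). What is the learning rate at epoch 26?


n_drops = ⌊26/5⌋ = 5
lr = 0.001·0.8^5 = 0.001·0.32768 = 0.00032768

0.00032768


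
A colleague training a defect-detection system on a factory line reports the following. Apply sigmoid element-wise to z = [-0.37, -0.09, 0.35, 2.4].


σ(-0.37) = 1/(1+e^0.37) = 0.4085
σ(-0.09) = 1/(1+e^0.09) = 0.4775
σ(0.35) = 1/(1+e^-0.35) = 0.5866
σ(2.4) = 1/(1+e^-2.4) = 0.9168
result = [0.4085, 0.4775, 0.5866, 0.9168]

[0.4085, 0.4775, 0.5866, 0.9168]


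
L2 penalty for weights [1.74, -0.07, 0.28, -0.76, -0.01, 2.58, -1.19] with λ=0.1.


‖w‖₂² = (1.74)² + (-0.07)² + (0.28)² + (-0.76)² + (-0.01)² + (2.58)² + (-1.19)²
     = 3.0276 + 0.0049 + 0.0784 + 0.5776 + 0.0001 + 6.6564 + 1.4161
     = 11.7611
λ·‖w‖₂² = 0.1·11.7611 = 1.17611

1.17611


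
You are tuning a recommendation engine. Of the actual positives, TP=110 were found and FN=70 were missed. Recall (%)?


Recall = TP/(TP+FN)
= 110/(110+70)
= 110/180 = 61.11%

61.11%


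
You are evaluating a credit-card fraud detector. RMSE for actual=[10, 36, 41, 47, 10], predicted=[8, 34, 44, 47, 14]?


MSE = 33/5 = 6.6
RMSE = √(33/5) = 2.569

2.569


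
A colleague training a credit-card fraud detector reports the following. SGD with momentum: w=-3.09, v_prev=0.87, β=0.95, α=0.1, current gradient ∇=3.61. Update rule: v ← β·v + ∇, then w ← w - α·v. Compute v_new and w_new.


v_new = 0.95·0.87 + 3.61 = 0.8265 + 3.61 = 4.4365
w_new = -3.09 - 0.1·4.4365 = -3.09 - 0.44365 = -3.53365

v_new=4.4365, w_new=-3.53365


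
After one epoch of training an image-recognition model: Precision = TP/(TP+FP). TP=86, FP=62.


Precision = TP/(TP+FP)
= 86/(86+62)
= 86/148 = 58.11%

58.11%


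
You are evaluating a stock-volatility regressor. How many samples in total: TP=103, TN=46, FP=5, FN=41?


Total = TP + TN + FP + FN
= 103 + 46 + 5 + 41
= 195
(Predicted positive: 108, predicted negative: 87)

195


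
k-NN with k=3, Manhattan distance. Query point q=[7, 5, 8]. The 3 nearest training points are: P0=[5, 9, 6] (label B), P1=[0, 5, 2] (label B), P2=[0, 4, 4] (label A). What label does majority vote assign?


d(q,P0) = 8  (label B)
d(q,P1) = 13  (label B)
d(q,P2) = 12  (label A)
Votes: A=1, B=2
Majority → B

B


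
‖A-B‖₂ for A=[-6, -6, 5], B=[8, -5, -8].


d = √((-6-8)² + (-6+ 5)² + (5+ 8)²)
  = √(196 + 1 + 169)
  = √366 = 19.1311

19.1311


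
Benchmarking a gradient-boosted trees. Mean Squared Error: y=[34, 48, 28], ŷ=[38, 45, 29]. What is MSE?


Squared errors: (34-38)²=16, (48-45)²=9, (28-29)²=1
Sum = 26
MSE = 26/3 = 26/3

26/3


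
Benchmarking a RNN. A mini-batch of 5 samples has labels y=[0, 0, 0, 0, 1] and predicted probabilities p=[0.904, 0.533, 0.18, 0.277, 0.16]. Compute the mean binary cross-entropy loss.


L[0] = -ln(1-0.904) = -ln(0.096) = 2.3434
L[1] = -ln(1-0.533) = -ln(0.467) = 0.7614
L[2] = -ln(1-0.18) = -ln(0.82) = 0.1985
L[3] = -ln(1-0.277) = -ln(0.723) = 0.3243
L[4] = -ln(0.16) = 1.8326
mean = (2.3434 + 0.7614 + 0.1985 + 0.3243 + 1.8326)/5 = 1.092

1.092


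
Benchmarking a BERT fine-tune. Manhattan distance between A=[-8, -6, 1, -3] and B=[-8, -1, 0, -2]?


d = |-8+ 8| + |-6+ 1| + |1-0| + |-3+ 2|
  = 0 + 5 + 1 + 1
  = 7

7


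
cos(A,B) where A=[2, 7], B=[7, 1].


A·B = 2·7 + 7·1 = 21
‖A‖ = √53 = 7.2801, ‖B‖ = √50 = 7.0711
cos = 21/(√53·√50) = 21/√2650 = 0.4079

0.4079


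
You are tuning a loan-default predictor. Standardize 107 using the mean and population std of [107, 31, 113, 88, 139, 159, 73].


μ = 101.4286, σ = 39.3514
z = (107 - 101.4286)/39.3514 = 0.1416

0.1416


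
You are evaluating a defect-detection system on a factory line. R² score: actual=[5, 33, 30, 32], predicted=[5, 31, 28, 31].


ȳ = 25
SS_res = Σ(y-ŷ)² = 9
SS_tot = Σ(y-ȳ)² = 538
R² = 1 - SS_res/SS_tot = 1 - 0.0167 = 0.9833

0.9833


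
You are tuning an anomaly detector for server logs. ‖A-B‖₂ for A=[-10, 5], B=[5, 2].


d = √((-10-5)² + (5-2)²)
  = √(225 + 9)
  = √234 = 15.2971

15.2971


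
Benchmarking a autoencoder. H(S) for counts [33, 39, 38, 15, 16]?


Probabilities: [33/141, 39/141, 38/141, 15/141, 16/141] ≈ [0.234, 0.2766, 0.2695, 0.1064, 0.1135]
H = -((33/141)·log₂(33/141) + (39/141)·log₂(39/141) + (38/141)·log₂(38/141) + (15/141)·log₂(15/141) + (16/141)·log₂(16/141))
  = 2.2132 bits

2.2132 bits


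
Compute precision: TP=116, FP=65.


Precision = TP/(TP+FP)
= 116/(116+65)
= 116/181 = 64.09%

64.09%


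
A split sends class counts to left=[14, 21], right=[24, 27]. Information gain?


Parent = [38, 48], H_parent = 0.9902
H_left = 0.971 (n=35), H_right = 0.9975 (n=51)
H_children = (35/86)·0.971 + (51/86)·0.9975 = 0.9867
IG = 0.9902 - 0.9867 = 0.0035

0.0035


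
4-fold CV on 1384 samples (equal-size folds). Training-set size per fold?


Fold size = 1384/4 = 346
Training per fold = 1384 - 346 = 1038

1038


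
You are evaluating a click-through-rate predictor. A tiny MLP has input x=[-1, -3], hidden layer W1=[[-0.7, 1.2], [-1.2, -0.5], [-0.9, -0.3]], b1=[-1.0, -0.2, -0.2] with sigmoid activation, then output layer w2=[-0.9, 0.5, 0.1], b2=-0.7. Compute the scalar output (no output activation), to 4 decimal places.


z1[0] = (-0.7)·(-1) + (1.2)·(-3) - 1.0 = -3.9
z1[1] = (-1.2)·(-1) + (-0.5)·(-3) - 0.2 = 2.5
z1[2] = (-0.9)·(-1) + (-0.3)·(-3) - 0.2 = 1.6
h = sigmoid(z1) = [0.0198, 0.9241, 0.832]
output = (-0.9)·(0.0198) + (0.5)·(0.9241) + (0.1)·(0.832) - 0.7 = -0.1726

-0.1726


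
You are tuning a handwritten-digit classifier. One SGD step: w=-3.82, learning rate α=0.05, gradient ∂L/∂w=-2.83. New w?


w_new = w - α·∇
= -3.82 - 0.05·-2.83
= -3.82 + 0.1415
= -3.6785

-3.6785


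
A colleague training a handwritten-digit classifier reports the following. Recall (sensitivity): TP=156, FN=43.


Recall = TP/(TP+FN)
= 156/(156+43)
= 156/199 = 78.39%

78.39%


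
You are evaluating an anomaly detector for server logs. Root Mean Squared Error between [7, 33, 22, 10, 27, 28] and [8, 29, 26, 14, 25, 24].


MSE = 69/6 = 11.5
RMSE = √(69/6) = 3.3912

3.3912


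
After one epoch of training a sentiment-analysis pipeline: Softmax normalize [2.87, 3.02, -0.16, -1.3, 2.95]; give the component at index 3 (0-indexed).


Exponentials: e^2.87=17.637, e^3.02=20.4913, e^-0.16=0.8521, e^-1.3=0.2725, e^2.95=19.106
Sum = 58.3589
Softmax = [0.3022, 0.3511, 0.0146, 0.0047, 0.3274]
p[3] = 0.2725/58.3589 = 0.0047

0.0047


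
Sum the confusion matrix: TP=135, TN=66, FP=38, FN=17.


Total = TP + TN + FP + FN
= 135 + 66 + 38 + 17
= 256
(Predicted positive: 173, predicted negative: 83)

256


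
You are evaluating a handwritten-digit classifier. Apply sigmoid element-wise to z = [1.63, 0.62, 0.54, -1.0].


σ(1.63) = 1/(1+e^-1.63) = 0.8362
σ(0.62) = 1/(1+e^-0.62) = 0.6502
σ(0.54) = 1/(1+e^-0.54) = 0.6318
σ(-1.0) = 1/(1+e^1.0) = 0.2689
result = [0.8362, 0.6502, 0.6318, 0.2689]

[0.8362, 0.6502, 0.6318, 0.2689]


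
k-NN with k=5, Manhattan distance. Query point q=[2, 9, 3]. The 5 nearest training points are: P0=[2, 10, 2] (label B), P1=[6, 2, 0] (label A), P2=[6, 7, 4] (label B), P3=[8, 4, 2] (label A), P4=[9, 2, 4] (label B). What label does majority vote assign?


d(q,P0) = 2  (label B)
d(q,P1) = 14  (label A)
d(q,P2) = 7  (label B)
d(q,P3) = 12  (label A)
d(q,P4) = 15  (label B)
Votes: A=2, B=3
Majority → B

B


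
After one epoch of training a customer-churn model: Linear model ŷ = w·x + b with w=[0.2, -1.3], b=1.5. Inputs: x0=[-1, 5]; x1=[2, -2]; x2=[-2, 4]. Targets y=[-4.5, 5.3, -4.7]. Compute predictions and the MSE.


ŷ0 = (0.2)·(-1) + (-1.3)·(5) + 1.5 = -5.2
ŷ1 = (0.2)·(2) + (-1.3)·(-2) + 1.5 = 4.5
ŷ2 = (0.2)·(-2) + (-1.3)·(4) + 1.5 = -4.1
errors² = [0.49, 0.64, 0.36]
MSE = 1.4900/3 = 0.4967

0.4967


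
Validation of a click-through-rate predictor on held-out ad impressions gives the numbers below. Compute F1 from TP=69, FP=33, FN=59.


Precision = 69/102 = 0.6765
Recall = 69/128 = 0.5391
F1 = 2·P·R/(P+R) = 2·TP/(2·TP+FP+FN) = 138/(138+33+59) = 138/230 = 0.6

0.6


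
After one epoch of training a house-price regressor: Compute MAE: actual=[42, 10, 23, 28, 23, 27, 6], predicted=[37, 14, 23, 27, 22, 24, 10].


Absolute errors: |42-37|=5, |10-14|=4, |23-23|=0, |28-27|=1, |23-22|=1, |27-24|=3, |6-10|=4
Sum = 18
MAE = 18/7 = 18/7

18/7


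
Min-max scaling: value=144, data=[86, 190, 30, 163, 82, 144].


min=30, max=190
(144-30)/(190-30) = 114/160 = 0.7125

0.7125


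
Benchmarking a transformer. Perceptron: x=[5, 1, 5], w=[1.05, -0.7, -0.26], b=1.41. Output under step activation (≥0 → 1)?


z = (5)·(1.05) + (1)·(-0.7) + (5)·(-0.26) + 1.41
  = 4.66
step(z) = 1 (z≥0)

1


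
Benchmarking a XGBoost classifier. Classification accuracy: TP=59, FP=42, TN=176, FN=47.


Accuracy = (TP+TN)/(TP+TN+FP+FN)
= (59+176)/(324)
= 235/324 = 72.53%

72.53%


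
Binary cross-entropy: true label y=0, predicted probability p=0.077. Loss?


BCE = -[y·ln(p) + (1-y)·ln(1-p)]
= -0 - 1·ln(1-0.077)
= -ln(0.923) = 0.0801

0.0801


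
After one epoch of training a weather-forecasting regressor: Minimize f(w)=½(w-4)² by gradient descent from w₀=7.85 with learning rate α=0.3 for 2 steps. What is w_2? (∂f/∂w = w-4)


step 1: grad = 7.85-4 = 3.85; w = 7.85 - 0.3·(3.85) = 6.695
step 2: grad = 6.695-4 = 2.695; w = 6.695 - 0.3·(2.695) = 5.8865

5.8865


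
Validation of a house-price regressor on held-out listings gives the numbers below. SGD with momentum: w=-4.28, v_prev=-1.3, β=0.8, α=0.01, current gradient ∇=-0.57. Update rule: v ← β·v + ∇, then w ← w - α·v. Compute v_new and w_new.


v_new = 0.8·-1.3 - 0.57 = -1.04 - 0.57 = -1.61
w_new = -4.28 - 0.01·-1.61 = -4.28 + 0.0161 = -4.2639

v_new=-1.61, w_new=-4.2639


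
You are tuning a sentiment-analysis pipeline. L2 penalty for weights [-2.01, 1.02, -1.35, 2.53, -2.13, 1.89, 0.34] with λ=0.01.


‖w‖₂² = (-2.01)² + (1.02)² + (-1.35)² + (2.53)² + (-2.13)² + (1.89)² + (0.34)²
     = 4.0401 + 1.0404 + 1.8225 + 6.4009 + 4.5369 + 3.5721 + 0.1156
     = 21.5285
λ·‖w‖₂² = 0.01·21.5285 = 0.215285

0.215285


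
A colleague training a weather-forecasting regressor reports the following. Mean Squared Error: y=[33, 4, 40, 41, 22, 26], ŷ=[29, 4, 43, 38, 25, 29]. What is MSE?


Squared errors: (33-29)²=16, (4-4)²=0, (40-43)²=9, (41-38)²=9, (22-25)²=9, (26-29)²=9
Sum = 52
MSE = 52/6 = 26/3

26/3


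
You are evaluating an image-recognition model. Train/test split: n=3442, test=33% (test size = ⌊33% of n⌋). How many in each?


Test = ⌊3442·33/100⌋ = 1135
Train = 3442 - 1135 = 2307

Train: 2307, Test: 1135


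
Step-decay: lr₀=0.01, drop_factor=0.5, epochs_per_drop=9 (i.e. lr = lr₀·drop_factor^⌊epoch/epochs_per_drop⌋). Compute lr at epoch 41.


n_drops = ⌊41/9⌋ = 4
lr = 0.01·0.5^4 = 0.01·0.0625 = 0.000625

0.000625


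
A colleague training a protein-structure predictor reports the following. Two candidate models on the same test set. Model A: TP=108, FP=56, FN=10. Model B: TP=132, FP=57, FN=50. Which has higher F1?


Model A: P=108/164=0.6585, R=108/118=0.9153, F1=2PR/(P+R)=2TP/(2TP+FP+FN)=216/282=0.766
Model B: P=132/189=0.6984, R=132/182=0.7253, F1=2PR/(P+R)=2TP/(2TP+FP+FN)=264/371=0.7116
0.766 > 0.7116 → Model A

Model A


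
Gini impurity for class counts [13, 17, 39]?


Probabilities: [13/69, 17/69, 39/69] ≈ [0.1884, 0.2464, 0.5652]
Σpᵢ² = (169 + 289 + 1521)/69² = 1979/4761
Gini = 1 - Σpᵢ² = 1 - 1979/4761 = 0.5843

0.5843


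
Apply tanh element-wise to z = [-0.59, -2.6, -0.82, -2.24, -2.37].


tanh(-0.59) = -0.5299
tanh(-2.6) = -0.989
tanh(-0.82) = -0.6751
tanh(-2.24) = -0.9776
tanh(-2.37) = -0.9827
result = [-0.5299, -0.989, -0.6751, -0.9776, -0.9827]

[-0.5299, -0.989, -0.6751, -0.9776, -0.9827]


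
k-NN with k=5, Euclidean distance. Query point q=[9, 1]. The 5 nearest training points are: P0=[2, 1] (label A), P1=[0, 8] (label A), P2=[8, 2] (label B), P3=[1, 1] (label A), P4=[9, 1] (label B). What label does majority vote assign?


d(q,P0) = 7.0  (label A)
d(q,P1) = 11.4018  (label A)
d(q,P2) = 1.4142  (label B)
d(q,P3) = 8.0  (label A)
d(q,P4) = 0.0  (label B)
Votes: A=3, B=2
Majority → A

A


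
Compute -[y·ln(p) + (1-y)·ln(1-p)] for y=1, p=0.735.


BCE = -[y·ln(p) + (1-y)·ln(1-p)]
= -1·ln(0.735) - 0
= -ln(0.735) = 0.3079

0.3079


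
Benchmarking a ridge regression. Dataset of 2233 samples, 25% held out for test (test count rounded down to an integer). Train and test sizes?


Test = ⌊2233·25/100⌋ = 558
Train = 2233 - 558 = 1675

Train: 1675, Test: 558


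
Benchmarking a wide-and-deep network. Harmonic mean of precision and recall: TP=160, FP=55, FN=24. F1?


Precision = 160/215 = 0.7442
Recall = 160/184 = 0.8696
F1 = 2·P·R/(P+R) = 2·TP/(2·TP+FP+FN) = 320/(320+55+24) = 320/399 = 0.802

0.802


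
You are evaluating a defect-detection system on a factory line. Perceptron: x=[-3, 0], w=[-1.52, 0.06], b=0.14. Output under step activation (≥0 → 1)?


z = (-3)·(-1.52) + (0)·(0.06) + 0.14
  = 4.7
step(z) = 1 (z≥0)

1


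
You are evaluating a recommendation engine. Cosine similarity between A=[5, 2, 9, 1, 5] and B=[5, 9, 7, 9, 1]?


A·B = 5·5 + 2·9 + 9·7 + 1·9 + 5·1 = 120
‖A‖ = √136 = 11.6619, ‖B‖ = √237 = 15.3948
cos = 120/(√136·√237) = 120/√32232 = 0.6684

0.6684


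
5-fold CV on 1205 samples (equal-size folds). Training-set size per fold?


Fold size = 1205/5 = 241
Training per fold = 1205 - 241 = 964

964


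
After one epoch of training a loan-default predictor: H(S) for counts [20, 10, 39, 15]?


Probabilities: [20/84, 10/84, 39/84, 15/84] ≈ [0.2381, 0.119, 0.4643, 0.1786]
H = -((20/84)·log₂(20/84) + (10/84)·log₂(10/84) + (39/84)·log₂(39/84) + (15/84)·log₂(15/84))
  = 1.8162 bits

1.8162 bits


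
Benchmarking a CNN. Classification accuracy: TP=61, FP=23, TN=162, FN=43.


Accuracy = (TP+TN)/(TP+TN+FP+FN)
= (61+162)/(289)
= 223/289 = 77.16%

77.16%


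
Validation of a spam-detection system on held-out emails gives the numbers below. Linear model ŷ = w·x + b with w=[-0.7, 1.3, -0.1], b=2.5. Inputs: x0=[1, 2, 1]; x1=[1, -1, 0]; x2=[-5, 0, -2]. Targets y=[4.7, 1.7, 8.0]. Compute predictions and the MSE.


ŷ0 = (-0.7)·(1) + (1.3)·(2) + (-0.1)·(1) + 2.5 = 4.3
ŷ1 = (-0.7)·(1) + (1.3)·(-1) + (-0.1)·(0) + 2.5 = 0.5
ŷ2 = (-0.7)·(-5) + (1.3)·(0) + (-0.1)·(-2) + 2.5 = 6.2
errors² = [0.16, 1.44, 3.24]
MSE = 4.8400/3 = 1.6133

1.6133


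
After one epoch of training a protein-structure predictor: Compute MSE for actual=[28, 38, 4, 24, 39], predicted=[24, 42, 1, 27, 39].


Squared errors: (28-24)²=16, (38-42)²=16, (4-1)²=9, (24-27)²=9, (39-39)²=0
Sum = 50
MSE = 50/5 = 10

10


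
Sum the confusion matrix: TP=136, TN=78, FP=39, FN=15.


Total = TP + TN + FP + FN
= 136 + 78 + 39 + 15
= 268
(Predicted positive: 175, predicted negative: 93)

268


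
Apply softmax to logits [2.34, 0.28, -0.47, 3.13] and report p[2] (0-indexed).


Exponentials: e^2.34=10.3812, e^0.28=1.3231, e^-0.47=0.625, e^3.13=22.874
Sum = 35.2033
Softmax = [0.2949, 0.0376, 0.0178, 0.6498]
p[2] = 0.625/35.2033 = 0.0178

0.0178


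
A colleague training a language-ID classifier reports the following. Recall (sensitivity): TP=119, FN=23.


Recall = TP/(TP+FN)
= 119/(119+23)
= 119/142 = 83.8%

83.8%


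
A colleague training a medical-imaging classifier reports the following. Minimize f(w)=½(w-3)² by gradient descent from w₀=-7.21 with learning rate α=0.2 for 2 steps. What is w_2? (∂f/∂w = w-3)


step 1: grad = -7.21-3 = -10.21; w = -7.21 - 0.2·(-10.21) = -5.168
step 2: grad = -5.168-3 = -8.168; w = -5.168 - 0.2·(-8.168) = -3.5344

-3.5344


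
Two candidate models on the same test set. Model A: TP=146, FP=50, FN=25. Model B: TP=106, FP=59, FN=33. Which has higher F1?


Model A: P=146/196=0.7449, R=146/171=0.8538, F1=2PR/(P+R)=2TP/(2TP+FP+FN)=292/367=0.7956
Model B: P=106/165=0.6424, R=106/139=0.7626, F1=2PR/(P+R)=2TP/(2TP+FP+FN)=212/304=0.6974
0.7956 > 0.6974 → Model A

Model A


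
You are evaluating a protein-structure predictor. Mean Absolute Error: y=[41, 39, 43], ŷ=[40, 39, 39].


Absolute errors: |41-40|=1, |39-39|=0, |43-39|=4
Sum = 5
MAE = 5/3 = 5/3

5/3


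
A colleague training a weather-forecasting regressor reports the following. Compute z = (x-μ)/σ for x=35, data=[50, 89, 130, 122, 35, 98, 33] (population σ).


μ = 79.5714, σ = 37.4198
z = (35 - 79.5714)/37.4198 = -1.1911

-1.1911


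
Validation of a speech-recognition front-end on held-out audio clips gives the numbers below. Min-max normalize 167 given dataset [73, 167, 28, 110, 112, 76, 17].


min=17, max=167
(167-17)/(167-17) = 150/150 = 1.0

1.0


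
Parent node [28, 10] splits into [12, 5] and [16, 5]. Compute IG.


Parent = [28, 10], H_parent = 0.8315
H_left = 0.874 (n=17), H_right = 0.7919 (n=21)
H_children = (17/38)·0.874 + (21/38)·0.7919 = 0.8286
IG = 0.8315 - 0.8286 = 0.0029

0.0029


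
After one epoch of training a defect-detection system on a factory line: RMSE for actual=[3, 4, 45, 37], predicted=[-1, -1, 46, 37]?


MSE = 42/4 = 10.5
RMSE = √(42/4) = 3.2404

3.2404


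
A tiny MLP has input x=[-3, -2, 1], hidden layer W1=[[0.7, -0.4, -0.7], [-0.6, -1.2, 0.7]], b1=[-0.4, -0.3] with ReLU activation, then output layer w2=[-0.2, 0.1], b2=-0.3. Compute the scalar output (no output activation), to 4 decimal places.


z1[0] = (0.7)·(-3) + (-0.4)·(-2) + (-0.7)·(1) - 0.4 = -2.4
z1[1] = (-0.6)·(-3) + (-1.2)·(-2) + (0.7)·(1) - 0.3 = 4.6
h = ReLU(z1) = [0.0, 4.6]
output = (-0.2)·(0.0) + (0.1)·(4.6) - 0.3 = 0.16

0.16


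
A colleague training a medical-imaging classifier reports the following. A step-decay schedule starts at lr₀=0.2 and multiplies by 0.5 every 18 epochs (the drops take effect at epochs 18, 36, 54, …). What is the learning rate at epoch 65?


n_drops = ⌊65/18⌋ = 3
lr = 0.2·0.5^3 = 0.2·0.125 = 0.025

0.025


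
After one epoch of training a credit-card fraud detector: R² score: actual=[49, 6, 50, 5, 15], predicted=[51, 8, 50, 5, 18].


ȳ = 25
SS_res = Σ(y-ŷ)² = 17
SS_tot = Σ(y-ȳ)² = 2062
R² = 1 - SS_res/SS_tot = 1 - 0.0082 = 0.9918

0.9918


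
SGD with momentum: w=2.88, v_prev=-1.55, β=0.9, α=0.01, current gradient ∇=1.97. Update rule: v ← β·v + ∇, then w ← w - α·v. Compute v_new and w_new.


v_new = 0.9·-1.55 + 1.97 = -1.395 + 1.97 = 0.575
w_new = 2.88 - 0.01·0.575 = 2.88 - 0.00575 = 2.87425

v_new=0.575, w_new=2.87425


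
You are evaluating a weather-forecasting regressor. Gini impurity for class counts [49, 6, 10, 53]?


Probabilities: [49/118, 6/118, 10/118, 53/118] ≈ [0.4153, 0.0508, 0.0847, 0.4492]
Σpᵢ² = (2401 + 36 + 100 + 2809)/118² = 5346/13924
Gini = 1 - Σpᵢ² = 1 - 5346/13924 = 0.6161

0.6161


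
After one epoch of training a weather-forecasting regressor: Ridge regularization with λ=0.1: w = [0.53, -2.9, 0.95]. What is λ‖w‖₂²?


‖w‖₂² = (0.53)² + (-2.9)² + (0.95)²
     = 0.2809 + 8.41 + 0.9025
     = 9.5934
λ·‖w‖₂² = 0.1·9.5934 = 0.95934

0.95934


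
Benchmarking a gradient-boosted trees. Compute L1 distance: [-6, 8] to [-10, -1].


d = |-6+ 10| + |8+ 1|
  = 4 + 9
  = 13

13


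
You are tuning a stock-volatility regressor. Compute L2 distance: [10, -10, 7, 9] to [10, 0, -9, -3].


d = √((10-10)² + (-10-0)² + (7+ 9)² + (9+ 3)²)
  = √(0 + 100 + 256 + 144)
  = √500 = 22.3607

22.3607


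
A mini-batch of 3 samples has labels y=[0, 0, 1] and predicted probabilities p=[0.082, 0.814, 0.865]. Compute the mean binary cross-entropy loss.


L[0] = -ln(1-0.082) = -ln(0.918) = 0.0856
L[1] = -ln(1-0.814) = -ln(0.186) = 1.682
L[2] = -ln(0.865) = 0.145
mean = (0.0856 + 1.682 + 0.145)/3 = 0.6375

0.6375


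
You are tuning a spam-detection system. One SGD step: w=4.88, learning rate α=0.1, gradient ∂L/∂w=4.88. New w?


w_new = w - α·∇
= 4.88 - 0.1·4.88
= 4.88 - 0.488
= 4.392

4.392


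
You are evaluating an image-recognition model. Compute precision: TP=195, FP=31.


Precision = TP/(TP+FP)
= 195/(195+31)
= 195/226 = 86.28%

86.28%


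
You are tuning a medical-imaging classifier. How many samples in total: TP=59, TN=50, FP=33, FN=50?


Total = TP + TN + FP + FN
= 59 + 50 + 33 + 50
= 192
(Predicted positive: 92, predicted negative: 100)

192


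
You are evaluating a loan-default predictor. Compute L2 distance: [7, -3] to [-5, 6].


d = √((7+ 5)² + (-3-6)²)
  = √(144 + 81)
  = √225 = 15.0

15.0


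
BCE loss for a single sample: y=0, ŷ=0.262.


BCE = -[y·ln(p) + (1-y)·ln(1-p)]
= -0 - 1·ln(1-0.262)
= -ln(0.738) = 0.3038

0.3038


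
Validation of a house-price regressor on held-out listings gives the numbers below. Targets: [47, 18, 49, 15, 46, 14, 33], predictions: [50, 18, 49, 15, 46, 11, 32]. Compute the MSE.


Squared errors: (47-50)²=9, (18-18)²=0, (49-49)²=0, (15-15)²=0, (46-46)²=0, (14-11)²=9, (33-32)²=1
Sum = 19
MSE = 19/7 = 19/7

19/7


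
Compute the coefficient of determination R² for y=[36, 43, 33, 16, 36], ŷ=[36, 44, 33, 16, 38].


ȳ = 32.8
SS_res = Σ(y-ŷ)² = 5
SS_tot = Σ(y-ȳ)² = 406.8
R² = 1 - SS_res/SS_tot = 1 - 0.0123 = 0.9877

0.9877


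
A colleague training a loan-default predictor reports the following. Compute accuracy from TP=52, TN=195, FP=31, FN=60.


Accuracy = (TP+TN)/(TP+TN+FP+FN)
= (52+195)/(338)
= 247/338 = 73.08%

73.08%


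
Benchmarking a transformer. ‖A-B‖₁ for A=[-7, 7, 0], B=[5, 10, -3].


d = |-7-5| + |7-10| + |0+ 3|
  = 12 + 3 + 3
  = 18

18


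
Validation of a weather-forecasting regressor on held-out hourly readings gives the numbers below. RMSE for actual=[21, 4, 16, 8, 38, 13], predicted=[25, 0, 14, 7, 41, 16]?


MSE = 55/6 = 9.1667
RMSE = √(55/6) = 3.0277

3.0277


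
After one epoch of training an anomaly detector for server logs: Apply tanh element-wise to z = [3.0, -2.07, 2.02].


tanh(3.0) = 0.9951
tanh(-2.07) = -0.9687
tanh(2.02) = 0.9654
result = [0.9951, -0.9687, 0.9654]

[0.9951, -0.9687, 0.9654]


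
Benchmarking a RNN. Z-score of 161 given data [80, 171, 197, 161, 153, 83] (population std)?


μ = 140.8333, σ = 44.0924
z = (161 - 140.8333)/44.0924 = 0.4574

0.4574


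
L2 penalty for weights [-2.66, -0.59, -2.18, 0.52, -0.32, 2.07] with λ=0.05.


‖w‖₂² = (-2.66)² + (-0.59)² + (-2.18)² + (0.52)² + (-0.32)² + (2.07)²
     = 7.0756 + 0.3481 + 4.7524 + 0.2704 + 0.1024 + 4.2849
     = 16.8338
λ·‖w‖₂² = 0.05·16.8338 = 0.84169

0.84169


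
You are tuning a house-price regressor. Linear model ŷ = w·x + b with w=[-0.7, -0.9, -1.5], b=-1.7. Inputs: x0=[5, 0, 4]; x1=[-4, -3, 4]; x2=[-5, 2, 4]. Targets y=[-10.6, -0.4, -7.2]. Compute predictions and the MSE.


ŷ0 = (-0.7)·(5) + (-0.9)·(0) + (-1.5)·(4) - 1.7 = -11.2
ŷ1 = (-0.7)·(-4) + (-0.9)·(-3) + (-1.5)·(4) - 1.7 = -2.2
ŷ2 = (-0.7)·(-5) + (-0.9)·(2) + (-1.5)·(4) - 1.7 = -6.0
errors² = [0.36, 3.24, 1.44]
MSE = 5.0400/3 = 1.68

1.68


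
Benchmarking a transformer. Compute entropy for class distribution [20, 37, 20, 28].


Probabilities: [20/105, 37/105, 20/105, 28/105] ≈ [0.1905, 0.3524, 0.1905, 0.2667]
H = -((20/105)·log₂(20/105) + (37/105)·log₂(37/105) + (20/105)·log₂(20/105) + (28/105)·log₂(28/105))
  = 1.9501 bits

1.9501 bits


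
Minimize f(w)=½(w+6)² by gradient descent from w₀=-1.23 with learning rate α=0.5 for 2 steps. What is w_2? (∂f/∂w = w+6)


step 1: grad = -1.23+6 = 4.77; w = -1.23 - 0.5·(4.77) = -3.615
step 2: grad = -3.615+6 = 2.385; w = -3.615 - 0.5·(2.385) = -4.8075

-4.8075


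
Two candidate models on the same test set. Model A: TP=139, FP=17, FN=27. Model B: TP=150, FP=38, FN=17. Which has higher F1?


Model A: P=139/156=0.891, R=139/166=0.8373, F1=2PR/(P+R)=2TP/(2TP+FP+FN)=278/322=0.8634
Model B: P=150/188=0.7979, R=150/167=0.8982, F1=2PR/(P+R)=2TP/(2TP+FP+FN)=300/355=0.8451
0.8634 > 0.8451 → Model A

Model A


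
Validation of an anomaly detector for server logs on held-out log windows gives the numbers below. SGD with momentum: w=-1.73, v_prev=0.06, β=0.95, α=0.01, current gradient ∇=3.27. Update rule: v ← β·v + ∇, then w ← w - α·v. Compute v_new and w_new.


v_new = 0.95·0.06 + 3.27 = 0.057 + 3.27 = 3.327
w_new = -1.73 - 0.01·3.327 = -1.73 - 0.03327 = -1.76327

v_new=3.327, w_new=-1.76327


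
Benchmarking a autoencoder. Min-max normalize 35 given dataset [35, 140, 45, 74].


min=35, max=140
(35-35)/(140-35) = 0/105 = 0.0

0.0


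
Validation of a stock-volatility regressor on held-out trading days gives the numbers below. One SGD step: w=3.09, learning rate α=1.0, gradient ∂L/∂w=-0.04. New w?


w_new = w - α·∇
= 3.09 - 1.0·-0.04
= 3.09 + 0.04
= 3.13

3.13


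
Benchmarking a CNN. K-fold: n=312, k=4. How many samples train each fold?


Fold size = 312/4 = 78
Training per fold = 312 - 78 = 234

234


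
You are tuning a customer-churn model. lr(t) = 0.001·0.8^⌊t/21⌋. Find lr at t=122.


n_drops = ⌊122/21⌋ = 5
lr = 0.001·0.8^5 = 0.001·0.32768 = 0.00032768

0.00032768


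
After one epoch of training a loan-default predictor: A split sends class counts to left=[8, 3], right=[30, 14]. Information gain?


Parent = [38, 17], H_parent = 0.8921
H_left = 0.8454 (n=11), H_right = 0.9024 (n=44)
H_children = (11/55)·0.8454 + (44/55)·0.9024 = 0.891
IG = 0.8921 - 0.891 = 0.0011

0.0011


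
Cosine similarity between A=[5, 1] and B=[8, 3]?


A·B = 5·8 + 1·3 = 43
‖A‖ = √26 = 5.099, ‖B‖ = √73 = 8.544
cos = 43/(√26·√73) = 43/√1898 = 0.987

0.987


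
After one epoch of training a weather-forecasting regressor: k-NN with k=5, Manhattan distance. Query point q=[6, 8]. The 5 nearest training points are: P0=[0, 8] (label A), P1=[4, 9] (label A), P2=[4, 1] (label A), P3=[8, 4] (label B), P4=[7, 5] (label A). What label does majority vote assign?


d(q,P0) = 6  (label A)
d(q,P1) = 3  (label A)
d(q,P2) = 9  (label A)
d(q,P3) = 6  (label B)
d(q,P4) = 4  (label A)
Votes: A=4, B=1
Majority → A

A


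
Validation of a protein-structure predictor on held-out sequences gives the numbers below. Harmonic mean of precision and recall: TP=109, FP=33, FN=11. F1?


Precision = 109/142 = 0.7676
Recall = 109/120 = 0.9083
F1 = 2·P·R/(P+R) = 2·TP/(2·TP+FP+FN) = 218/(218+33+11) = 218/262 = 0.8321

0.8321


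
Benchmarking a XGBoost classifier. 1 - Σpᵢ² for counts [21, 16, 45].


Probabilities: [21/82, 16/82, 45/82] ≈ [0.2561, 0.1951, 0.5488]
Σpᵢ² = (441 + 256 + 2025)/82² = 2722/6724
Gini = 1 - Σpᵢ² = 1 - 2722/6724 = 0.5952

0.5952


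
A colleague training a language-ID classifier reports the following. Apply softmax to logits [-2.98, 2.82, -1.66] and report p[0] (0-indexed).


Exponentials: e^-2.98=0.0508, e^2.82=16.7769, e^-1.66=0.1901
Sum = 17.0178
Softmax = [0.003, 0.9858, 0.0112]
p[0] = 0.0508/17.0178 = 0.003

0.003


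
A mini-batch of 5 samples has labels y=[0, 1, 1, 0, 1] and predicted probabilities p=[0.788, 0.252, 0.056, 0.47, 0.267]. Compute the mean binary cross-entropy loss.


L[0] = -ln(1-0.788) = -ln(0.212) = 1.5512
L[1] = -ln(0.252) = 1.3783
L[2] = -ln(0.056) = 2.8824
L[3] = -ln(1-0.47) = -ln(0.53) = 0.6349
L[4] = -ln(0.267) = 1.3205
mean = (1.5512 + 1.3783 + 2.8824 + 0.6349 + 1.3205)/5 = 1.5535

1.5535


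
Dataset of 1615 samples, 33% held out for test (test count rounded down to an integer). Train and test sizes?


Test = ⌊1615·33/100⌋ = 532
Train = 1615 - 532 = 1083

Train: 1083, Test: 532


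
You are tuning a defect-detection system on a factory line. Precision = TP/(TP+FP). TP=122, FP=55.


Precision = TP/(TP+FP)
= 122/(122+55)
= 122/177 = 68.93%

68.93%


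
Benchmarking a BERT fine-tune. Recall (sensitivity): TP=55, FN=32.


Recall = TP/(TP+FN)
= 55/(55+32)
= 55/87 = 63.22%

63.22%


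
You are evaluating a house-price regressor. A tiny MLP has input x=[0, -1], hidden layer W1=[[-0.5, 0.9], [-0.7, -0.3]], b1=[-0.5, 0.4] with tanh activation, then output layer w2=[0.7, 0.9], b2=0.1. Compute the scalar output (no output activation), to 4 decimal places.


z1[0] = (-0.5)·(0) + (0.9)·(-1) - 0.5 = -1.4
z1[1] = (-0.7)·(0) + (-0.3)·(-1) + 0.4 = 0.7
h = tanh(z1) = [-0.8854, 0.6044]
output = (0.7)·(-0.8854) + (0.9)·(0.6044) + 0.1 = 0.0242

0.0242


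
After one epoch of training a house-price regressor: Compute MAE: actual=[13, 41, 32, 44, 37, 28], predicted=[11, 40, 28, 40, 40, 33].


Absolute errors: |13-11|=2, |41-40|=1, |32-28|=4, |44-40|=4, |37-40|=3, |28-33|=5
Sum = 19
MAE = 19/6 = 19/6

19/6
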